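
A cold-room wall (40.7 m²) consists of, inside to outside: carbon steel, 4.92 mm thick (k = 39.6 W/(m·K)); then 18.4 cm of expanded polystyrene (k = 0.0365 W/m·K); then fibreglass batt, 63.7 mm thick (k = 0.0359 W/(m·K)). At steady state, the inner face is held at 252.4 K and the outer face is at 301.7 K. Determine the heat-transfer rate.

Q = 294 W

Resistance network (inner→outer):
  R_carbon steel = L/(kA) = 0.00492/(39.6·40.7) = 3.053×10^-6 K/W
  R_expanded polystyrene = L/(kA) = 0.184/(0.0365·40.7) = 0.1239 K/W
  R_fibreglass batt = L/(kA) = 0.0637/(0.0359·40.7) = 0.04360 K/W
ΣR = 3.053×10^-6 + 0.1239 + 0.04360 = 0.1675 K/W
Q = ΔT/ΣR = (252.4 K − 301.7 K)/0.1675 = -294 W
(Negative Q ⇒ heat flows inward; heat gain = 294 W.)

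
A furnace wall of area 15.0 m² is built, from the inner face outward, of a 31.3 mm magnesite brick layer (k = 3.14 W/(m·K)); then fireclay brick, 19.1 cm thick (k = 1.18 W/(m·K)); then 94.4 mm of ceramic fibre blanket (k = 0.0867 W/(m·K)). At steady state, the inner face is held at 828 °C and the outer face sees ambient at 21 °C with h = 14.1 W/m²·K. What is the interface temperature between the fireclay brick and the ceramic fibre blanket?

T = 724 °C

Treat each layer as a resistance in series:
  R_magnesite brick = L/(kA) = 0.0313/(3.14·15.0) = 6.645×10^-4 K/W
  R_fireclay brick = L/(kA) = 0.191/(1.18·15.0) = 0.01079 K/W
  R_ceramic fibre blanket = L/(kA) = 0.0944/(0.0867·15.0) = 0.07259 K/W
  R_conv,out = 1/(hA) = 1/(14.1·15.0) = 0.004728 K/W
ΣR = 6.645×10^-4 + 0.01079 + 0.07259 + 0.004728 = 0.08877 K/W
Q = ΔT/ΣR = (828 °C − 21 °C)/0.08877 = 9091 W
From the inner boundary to the fireclay brick/ceramic fibre blanket interface, ΣR_partial = 0.01145 K/W.
T_interface = T_in − Q·ΣR_partial = 828 °C − (9091)(0.01145) = 724 °C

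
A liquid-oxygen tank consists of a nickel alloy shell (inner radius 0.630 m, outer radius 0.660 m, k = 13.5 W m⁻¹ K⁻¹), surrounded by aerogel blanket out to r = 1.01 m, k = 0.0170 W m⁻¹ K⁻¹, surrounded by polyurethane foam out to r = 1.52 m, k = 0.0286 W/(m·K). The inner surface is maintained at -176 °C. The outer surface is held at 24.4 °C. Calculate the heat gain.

Q = 59.2 W

Series thermal resistances, inner to outer:
  R_nickel alloy = (1/0.630 − 1/0.660)/(4πk) = 0.07215/(4π·13.5) = 4.253×10^-4 K/W
  R_aerogel blanket = (1/0.660 − 1/1.01)/(4πk) = 0.5251/(4π·0.0170) = 2.458 K/W
  R_polyurethane foam = (1/1.01 − 1/1.52)/(4πk) = 0.3322/(4π·0.0286) = 0.9243 K/W
ΣR = 4.253×10^-4 + 2.458 + 0.9243 = 3.383 K/W
Q = ΔT/ΣR = (-176 °C − 24.4 °C)/3.383 = -59.2 W
(Negative Q ⇒ heat flows inward; heat gain = 59.2 W.)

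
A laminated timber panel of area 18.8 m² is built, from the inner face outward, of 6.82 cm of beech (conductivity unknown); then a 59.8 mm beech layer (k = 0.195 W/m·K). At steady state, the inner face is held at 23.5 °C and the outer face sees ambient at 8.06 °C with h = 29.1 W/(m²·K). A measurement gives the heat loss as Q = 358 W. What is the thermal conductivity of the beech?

k = 0.145 W/m·K

ΣR = ΔT/Q = |23.5 − 8.06|/358 = 0.04313 K/W
Known resistances:
  R_beech = L/(kA) = 0.0598/(0.195·18.8) = 0.01631 K/W
  R_conv,out = 1/(hA) = 1/(29.1·18.8) = 0.001828 K/W
R_beech = ΣR − ΣR_known = 0.04313 − 0.01814 = 0.02499 K/W
L/(kA) = 0.02499 ⇒ k = 0.0682/(0.02499·18.8) = 0.145 W/m·K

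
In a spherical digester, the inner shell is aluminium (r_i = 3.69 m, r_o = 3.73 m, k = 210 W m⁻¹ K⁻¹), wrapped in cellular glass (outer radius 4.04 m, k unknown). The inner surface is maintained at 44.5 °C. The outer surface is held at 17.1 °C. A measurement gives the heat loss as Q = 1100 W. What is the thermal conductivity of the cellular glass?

ΣR = ΔT/Q = |44.5 − 17.1|/1100 = 0.02491 K/W
Known resistances:
  R_aluminium = (1/3.69 − 1/3.73)/(4πk) = 0.002906/(4π·210) = 1.101×10^-6 K/W
R_cellular glass = ΣR − ΣR_known = 0.02491 − 1.101×10^-6 = 0.02491 K/W
(1/r₁−1/r₂)/(4πk) = 0.02491 ⇒ k = 0.02057/(4π·0.02491) = 0.0657 W/m·K

k = 0.0657 W/m·K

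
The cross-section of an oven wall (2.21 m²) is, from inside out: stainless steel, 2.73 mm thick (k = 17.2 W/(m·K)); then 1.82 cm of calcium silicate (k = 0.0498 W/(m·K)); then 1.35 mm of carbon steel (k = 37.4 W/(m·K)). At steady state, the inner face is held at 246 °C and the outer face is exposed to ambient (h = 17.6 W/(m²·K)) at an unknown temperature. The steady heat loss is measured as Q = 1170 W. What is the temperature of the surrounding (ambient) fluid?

T_out = 22.3 °C

Sum the resistances:
  R_stainless steel = L/(kA) = 0.00273/(17.2·2.21) = 7.182×10^-5 K/W
  R_calcium silicate = L/(kA) = 0.0182/(0.0498·2.21) = 0.1654 K/W
  R_carbon steel = L/(kA) = 0.00135/(37.4·2.21) = 1.633×10^-5 K/W
  R_conv,out = 1/(hA) = 1/(17.6·2.21) = 0.02571 K/W
ΣR = 0.1912 K/W
ΔT = Q·ΣR = 1170 × 0.1912 = 223.7 K
Heat flows outward, so T_out = T_in − ΔT = 246 − 223.7 = 22.3 °C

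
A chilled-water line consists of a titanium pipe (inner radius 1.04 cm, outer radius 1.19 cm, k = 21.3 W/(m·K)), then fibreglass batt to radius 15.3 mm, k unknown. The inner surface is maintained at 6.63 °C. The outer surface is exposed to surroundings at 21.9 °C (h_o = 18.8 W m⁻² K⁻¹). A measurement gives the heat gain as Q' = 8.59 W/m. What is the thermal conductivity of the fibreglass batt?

k = 0.0327 W/m·K

ΣR = ΔT/Q' = |6.63 − 21.9|/8.59 = 1.778 m·K/W
Known resistances:
  R'_titanium = ln(0.0119/0.0104)/(2πk) = 0.1347/(2π·21.3) = 0.001007 m·K/W
  R'_conv,out = 1/(2πr h) = 1/(2π·0.0153·18.8) = 0.5533 m·K/W
R_fibreglass batt = ΣR − ΣR_known = 1.778 − 0.5543 = 1.224 m·K/W
ln(r₂/r₁)/(2πk) = 1.224 ⇒ k = 0.2513/(2π·1.224) = 0.0327 W/m·K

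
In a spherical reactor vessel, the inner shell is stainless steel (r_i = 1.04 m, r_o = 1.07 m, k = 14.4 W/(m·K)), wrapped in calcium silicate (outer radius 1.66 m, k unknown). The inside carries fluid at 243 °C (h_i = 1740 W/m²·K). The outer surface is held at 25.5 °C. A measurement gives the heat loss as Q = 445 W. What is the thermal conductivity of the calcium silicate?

k = 0.0541 W/m·K

ΣR = ΔT/Q = |243 − 25.5|/445 = 0.4888 K/W
Known resistances:
  R_conv,in = 1/(4πr²h) = 1/(4π·1.04²·1740) = 4.228×10^-5 K/W
  R_stainless steel = (1/1.04 − 1/1.07)/(4πk) = 0.02696/(4π·14.4) = 1.490×10^-4 K/W
R_calcium silicate = ΣR − ΣR_known = 0.4888 − 1.913×10^-4 = 0.4886 K/W
(1/r₁−1/r₂)/(4πk) = 0.4886 ⇒ k = 0.3322/(4π·0.4886) = 0.0541 W/m·K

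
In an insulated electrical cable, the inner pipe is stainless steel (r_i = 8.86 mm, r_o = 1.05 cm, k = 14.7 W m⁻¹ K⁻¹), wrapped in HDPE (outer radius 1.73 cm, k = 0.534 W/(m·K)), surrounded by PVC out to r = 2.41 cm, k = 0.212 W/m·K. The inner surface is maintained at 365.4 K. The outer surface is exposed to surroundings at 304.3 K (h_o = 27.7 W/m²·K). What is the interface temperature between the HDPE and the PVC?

T = 351.0 K

Treat each layer as a resistance in series:
  R'_stainless steel = ln(0.0105/0.00886)/(2πk) = 0.1698/(2π·14.7) = 0.001839 m·K/W
  R'_HDPE = ln(0.0173/0.0105)/(2πk) = 0.4993/(2π·0.534) = 0.1488 m·K/W
  R'_PVC = ln(0.0241/0.0173)/(2πk) = 0.3315/(2π·0.212) = 0.2489 m·K/W
  R'_conv,out = 1/(2πr h) = 1/(2π·0.0241·27.7) = 0.2384 m·K/W
ΣR = 0.001839 + 0.1488 + 0.2489 + 0.2384 = 0.6379 m·K/W
Q' = ΔT/ΣR = (365.4 K − 304.3 K)/0.6379 = 95.78 W/m
From the inner boundary to the HDPE/PVC interface, ΣR_partial = 0.1506 m·K/W.
T_interface = T_in − Q'·ΣR_partial = 365.4 K − (95.78)(0.1506) = 351.0 K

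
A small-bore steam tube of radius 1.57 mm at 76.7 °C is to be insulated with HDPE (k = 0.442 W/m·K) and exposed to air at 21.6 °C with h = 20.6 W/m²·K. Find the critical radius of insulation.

r_cr = 2.15 cm

For a cylinder, r_cr = k_ins/h = 0.442/20.6 = 0.0215 m = 2.15 cm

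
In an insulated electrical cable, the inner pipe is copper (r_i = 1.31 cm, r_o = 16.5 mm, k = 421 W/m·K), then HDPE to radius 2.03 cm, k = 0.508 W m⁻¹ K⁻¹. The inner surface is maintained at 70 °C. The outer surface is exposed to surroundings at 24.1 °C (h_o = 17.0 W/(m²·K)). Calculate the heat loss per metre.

Resistance network (inner→outer):
  R'_copper = ln(0.0165/0.0131)/(2πk) = 0.2307/(2π·421) = 8.723×10^-5 m·K/W
  R'_HDPE = ln(0.0203/0.0165)/(2πk) = 0.2073/(2π·0.508) = 0.06493 m·K/W
  R'_conv,out = 1/(2πr h) = 1/(2π·0.0203·17.0) = 0.4612 m·K/W
ΣR = 8.723×10^-5 + 0.06493 + 0.4612 = 0.5262 m·K/W
Q' = ΔT/ΣR = (70 °C − 24.1 °C)/0.5262 = 87.2 W/m

Q' = 87.2 W/m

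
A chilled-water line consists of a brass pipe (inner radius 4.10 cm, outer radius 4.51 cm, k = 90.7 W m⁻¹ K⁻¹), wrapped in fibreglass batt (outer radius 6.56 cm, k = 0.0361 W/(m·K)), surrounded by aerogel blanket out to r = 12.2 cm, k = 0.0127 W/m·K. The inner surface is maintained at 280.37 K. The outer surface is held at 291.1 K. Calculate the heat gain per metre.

Q' = 1.14 W/m

Resistance network (inner→outer):
  R'_brass = ln(0.0451/0.0410)/(2πk) = 0.09531/(2π·90.7) = 1.672×10^-4 m·K/W
  R'_fibreglass batt = ln(0.0656/0.0451)/(2πk) = 0.3747/(2π·0.0361) = 1.652 m·K/W
  R'_aerogel blanket = ln(0.122/0.0656)/(2πk) = 0.6204/(2π·0.0127) = 7.775 m·K/W
ΣR = 1.672×10^-4 + 1.652 + 7.775 = 9.427 m·K/W
Q' = ΔT/ΣR = (280.37 K − 291.1 K)/9.427 = -1.14 W/m
(Negative Q' ⇒ heat flows inward; heat gain = 1.14 W/m.)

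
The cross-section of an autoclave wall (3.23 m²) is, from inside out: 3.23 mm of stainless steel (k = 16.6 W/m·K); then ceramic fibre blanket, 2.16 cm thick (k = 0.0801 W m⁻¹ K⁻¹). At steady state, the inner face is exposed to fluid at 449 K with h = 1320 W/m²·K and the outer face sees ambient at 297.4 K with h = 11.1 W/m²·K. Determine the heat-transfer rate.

Treat each layer as a resistance in series:
  R_conv,in = 1/(hA) = 1/(1320·3.23) = 2.345×10^-4 K/W
  R_stainless steel = L/(kA) = 0.00323/(16.6·3.23) = 6.024×10^-5 K/W
  R_ceramic fibre blanket = L/(kA) = 0.0216/(0.0801·3.23) = 0.08349 K/W
  R_conv,out = 1/(hA) = 1/(11.1·3.23) = 0.02789 K/W
ΣR = 2.345×10^-4 + 6.024×10^-5 + 0.08349 + 0.02789 = 0.1117 K/W
Q = ΔT/ΣR = (449 K − 297.4 K)/0.1117 = 1360 W

Q = 1360 W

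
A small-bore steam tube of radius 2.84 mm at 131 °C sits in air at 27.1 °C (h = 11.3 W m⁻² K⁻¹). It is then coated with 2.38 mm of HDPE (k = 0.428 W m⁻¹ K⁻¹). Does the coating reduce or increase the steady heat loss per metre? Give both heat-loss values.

Critical radius for a cylinder: r_cr = k/h = 0.0379 m = 3.79 cm.
Outer radius after coating: r₂ = 0.00284 + 0.00238 = 0.00522 m.
Since r₁ < r_cr and r₂ ≤ r_cr, the coating moves toward the maximum at r_cr — heat loss rises.
Bare: R = 1/(2πr₁h) = 4.959 m·K/W; Q = 103.9/4.959 = 21.0 W/m.
Coated: R = R_cond + R_conv = 2.925 m·K/W; Q = 103.9/2.925 = 35.5 W/m.

increases: 21.0 → 35.5 W/m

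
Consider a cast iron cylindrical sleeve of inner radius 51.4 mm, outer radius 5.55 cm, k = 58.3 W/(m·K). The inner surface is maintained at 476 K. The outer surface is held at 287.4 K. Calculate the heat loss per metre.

Q' = 2πk·ΔT/ln(r₂/r₁) = 2π × 58.3 × 188.6 / ln(0.0555/0.0514) = 9.00×10^5 W/m

Q' = 9.00×10^5 W/m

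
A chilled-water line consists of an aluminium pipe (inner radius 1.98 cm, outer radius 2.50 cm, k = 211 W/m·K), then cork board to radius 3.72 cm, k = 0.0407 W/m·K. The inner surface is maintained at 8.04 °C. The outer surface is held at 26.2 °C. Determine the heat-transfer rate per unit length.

Q' = 11.7 W/m

Treat each layer as a resistance in series:
  R'_aluminium = ln(0.0250/0.0198)/(2πk) = 0.2332/(2π·211) = 1.759×10^-4 m·K/W
  R'_cork board = ln(0.0372/0.0250)/(2πk) = 0.3974/(2π·0.0407) = 1.554 m·K/W
ΣR = 1.759×10^-4 + 1.554 = 1.554 m·K/W
Q' = ΔT/ΣR = (8.04 °C − 26.2 °C)/1.554 = -11.7 W/m
(Negative Q' ⇒ heat flows inward; heat gain = 11.7 W/m.)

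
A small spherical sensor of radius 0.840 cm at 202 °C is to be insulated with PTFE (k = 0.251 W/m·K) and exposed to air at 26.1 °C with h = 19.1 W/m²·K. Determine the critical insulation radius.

For a sphere, r_cr = 2k_ins/h = 2·0.251/19.1 = 0.0263 m = 2.63 cm

r_cr = 2.63 cm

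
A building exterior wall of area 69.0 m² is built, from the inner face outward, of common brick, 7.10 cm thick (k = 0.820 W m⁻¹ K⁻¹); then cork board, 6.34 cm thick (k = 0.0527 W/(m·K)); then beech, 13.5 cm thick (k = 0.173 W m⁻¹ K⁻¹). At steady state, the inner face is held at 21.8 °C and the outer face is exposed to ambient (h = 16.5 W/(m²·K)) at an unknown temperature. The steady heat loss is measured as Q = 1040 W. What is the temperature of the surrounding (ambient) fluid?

Sum the resistances:
  R_common brick = L/(kA) = 0.0710/(0.820·69.0) = 0.001255 K/W
  R_cork board = L/(kA) = 0.0634/(0.0527·69.0) = 0.01744 K/W
  R_beech = L/(kA) = 0.135/(0.173·69.0) = 0.01131 K/W
  R_conv,out = 1/(hA) = 1/(16.5·69.0) = 8.783×10^-4 K/W
ΣR = 0.03088 K/W
ΔT = Q·ΣR = 1040 × 0.03088 = 32.12 K
Heat flows outward, so T_out = T_in − ΔT = 21.8 − 32.12 = -10.3 °C

T_out = -10.3 °C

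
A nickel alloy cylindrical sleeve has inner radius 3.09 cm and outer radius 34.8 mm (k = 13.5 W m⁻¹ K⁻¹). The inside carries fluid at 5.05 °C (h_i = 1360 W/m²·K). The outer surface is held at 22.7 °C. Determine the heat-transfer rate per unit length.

Q' = 3.40 kW/m

Treat each layer as a resistance in series:
  R'_conv,in = 1/(2πr h) = 1/(2π·0.0309·1360) = 0.003787 m·K/W
  R'_nickel alloy = ln(0.0348/0.0309)/(2πk) = 0.1189/(2π·13.5) = 0.001401 m·K/W
ΣR = 0.003787 + 0.001401 = 0.005188 m·K/W
Q' = ΔT/ΣR = (5.05 °C − 22.7 °C)/0.005188 = -3400 W/m
(Negative Q' ⇒ heat flows inward; heat gain = 3400 W/m.)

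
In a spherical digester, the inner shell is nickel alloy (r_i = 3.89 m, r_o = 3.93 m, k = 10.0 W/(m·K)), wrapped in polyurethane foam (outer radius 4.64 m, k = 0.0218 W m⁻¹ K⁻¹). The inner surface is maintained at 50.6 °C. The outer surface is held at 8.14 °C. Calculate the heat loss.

Q = 299 W

Resistance network (inner→outer):
  R_nickel alloy = (1/3.89 − 1/3.93)/(4πk) = 0.002616/(4π·10.0) = 2.082×10^-5 K/W
  R_polyurethane foam = (1/3.93 − 1/4.64)/(4πk) = 0.03894/(4π·0.0218) = 0.1421 K/W
ΣR = 2.082×10^-5 + 0.1421 = 0.1421 K/W
Q = ΔT/ΣR = (50.6 °C − 8.14 °C)/0.1421 = 299 W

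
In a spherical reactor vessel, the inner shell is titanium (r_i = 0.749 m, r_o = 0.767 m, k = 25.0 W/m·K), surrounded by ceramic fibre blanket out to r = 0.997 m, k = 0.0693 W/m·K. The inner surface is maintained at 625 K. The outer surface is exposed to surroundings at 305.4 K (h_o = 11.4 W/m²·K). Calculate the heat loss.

Q = 907 W

Series thermal resistances, inner to outer:
  R_titanium = (1/0.749 − 1/0.767)/(4πk) = 0.03133/(4π·25.0) = 9.973×10^-5 K/W
  R_ceramic fibre blanket = (1/0.767 − 1/0.997)/(4πk) = 0.3008/(4π·0.0693) = 0.3454 K/W
  R_conv,out = 1/(4πr²h) = 1/(4π·0.997²·11.4) = 0.007023 K/W
ΣR = 9.973×10^-5 + 0.3454 + 0.007023 = 0.3525 K/W
Q = ΔT/ΣR = (625 K − 305.4 K)/0.3525 = 907 W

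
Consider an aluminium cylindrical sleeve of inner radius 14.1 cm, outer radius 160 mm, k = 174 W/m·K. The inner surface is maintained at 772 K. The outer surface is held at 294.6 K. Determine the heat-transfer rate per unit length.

Q' = 2πk·ΔT/ln(r₂/r₁) = 2π × 174 × 477.4 / ln(0.160/0.141) = 4.13×10^6 W/m

Q' = 4.13×10^6 W/m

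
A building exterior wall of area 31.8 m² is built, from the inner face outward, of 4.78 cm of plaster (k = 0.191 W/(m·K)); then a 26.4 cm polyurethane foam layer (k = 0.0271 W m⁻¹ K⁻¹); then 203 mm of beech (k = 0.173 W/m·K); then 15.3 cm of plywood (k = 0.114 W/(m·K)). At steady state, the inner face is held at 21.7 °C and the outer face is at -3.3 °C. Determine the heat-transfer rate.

Q = 63.6 W

Resistance network (inner→outer):
  R_plaster = L/(kA) = 0.0478/(0.191·31.8) = 0.007870 K/W
  R_polyurethane foam = L/(kA) = 0.264/(0.0271·31.8) = 0.3063 K/W
  R_beech = L/(kA) = 0.203/(0.173·31.8) = 0.03690 K/W
  R_plywood = L/(kA) = 0.153/(0.114·31.8) = 0.04220 K/W
ΣR = 0.007870 + 0.3063 + 0.03690 + 0.04220 = 0.3933 K/W
Q = ΔT/ΣR = (21.7 °C − -3.3 °C)/0.3933 = 63.6 W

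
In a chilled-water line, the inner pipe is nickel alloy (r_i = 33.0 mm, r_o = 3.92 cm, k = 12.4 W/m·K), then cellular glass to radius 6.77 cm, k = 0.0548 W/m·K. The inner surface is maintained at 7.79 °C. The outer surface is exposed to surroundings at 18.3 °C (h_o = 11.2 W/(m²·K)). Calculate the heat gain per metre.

Series thermal resistances, inner to outer:
  R'_nickel alloy = ln(0.0392/0.0330)/(2πk) = 0.1722/(2π·12.4) = 0.002210 m·K/W
  R'_cellular glass = ln(0.0677/0.0392)/(2πk) = 0.5464/(2π·0.0548) = 1.587 m·K/W
  R'_conv,out = 1/(2πr h) = 1/(2π·0.0677·11.2) = 0.2099 m·K/W
ΣR = 0.002210 + 1.587 + 0.2099 = 1.799 m·K/W
Q' = ΔT/ΣR = (7.79 °C − 18.3 °C)/1.799 = -5.84 W/m
(Negative Q' ⇒ heat flows inward; heat gain = 5.84 W/m.)

Q' = 5.84 W/m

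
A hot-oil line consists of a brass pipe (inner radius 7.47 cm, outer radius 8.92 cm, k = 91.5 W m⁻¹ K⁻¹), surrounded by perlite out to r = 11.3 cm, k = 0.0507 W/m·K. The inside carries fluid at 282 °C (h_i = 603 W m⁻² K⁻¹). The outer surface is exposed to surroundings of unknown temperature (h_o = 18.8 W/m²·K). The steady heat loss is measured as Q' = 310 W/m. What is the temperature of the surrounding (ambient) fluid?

T_out = 27.4 °C

Series resistances:
  R'_conv,in = 1/(2πr h) = 1/(2π·0.0747·603) = 0.003533 m·K/W
  R'_brass = ln(0.0892/0.0747)/(2πk) = 0.1774/(2π·91.5) = 3.086×10^-4 m·K/W
  R'_perlite = ln(0.113/0.0892)/(2πk) = 0.2365/(2π·0.0507) = 0.7424 m·K/W
  R'_conv,out = 1/(2πr h) = 1/(2π·0.113·18.8) = 0.07492 m·K/W
ΣR = 0.8212 m·K/W
ΔT = Q'·ΣR = 310 × 0.8212 = 254.6 K
Heat flows outward, so T_out = T_in − ΔT = 282 − 254.6 = 27.4 °C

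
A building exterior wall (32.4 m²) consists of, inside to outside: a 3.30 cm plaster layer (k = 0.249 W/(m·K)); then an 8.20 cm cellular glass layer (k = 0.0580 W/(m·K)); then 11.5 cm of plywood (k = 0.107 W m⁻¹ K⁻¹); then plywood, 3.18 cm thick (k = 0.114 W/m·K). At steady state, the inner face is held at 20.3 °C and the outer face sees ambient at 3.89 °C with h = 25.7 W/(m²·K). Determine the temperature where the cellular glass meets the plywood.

Series thermal resistances, inner to outer:
  R_plaster = L/(kA) = 0.0330/(0.249·32.4) = 0.004090 K/W
  R_cellular glass = L/(kA) = 0.0820/(0.0580·32.4) = 0.04364 K/W
  R_plywood = L/(kA) = 0.115/(0.107·32.4) = 0.03317 K/W
  R_plywood = L/(kA) = 0.0318/(0.114·32.4) = 0.008609 K/W
  R_conv,out = 1/(hA) = 1/(25.7·32.4) = 0.001201 K/W
ΣR = 0.004090 + 0.04364 + 0.03317 + 0.008609 + 0.001201 = 0.09071 K/W
Q = ΔT/ΣR = (20.3 °C − 3.89 °C)/0.09071 = 180.9 W
From the inner boundary to the cellular glass/plywood interface, ΣR_partial = 0.04773 K/W.
T_interface = T_in − Q·ΣR_partial = 20.3 °C − (180.9)(0.04773) = 11.7 °C

T = 11.7 °C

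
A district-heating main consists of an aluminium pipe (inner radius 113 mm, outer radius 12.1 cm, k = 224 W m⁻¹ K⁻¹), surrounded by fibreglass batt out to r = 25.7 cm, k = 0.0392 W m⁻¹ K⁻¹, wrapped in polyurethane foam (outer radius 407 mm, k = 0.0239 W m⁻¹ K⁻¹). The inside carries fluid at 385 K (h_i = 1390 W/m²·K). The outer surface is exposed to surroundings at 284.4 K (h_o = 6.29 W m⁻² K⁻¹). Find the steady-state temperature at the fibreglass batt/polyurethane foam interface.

Treat each layer as a resistance in series:
  R'_conv,in = 1/(2πr h) = 1/(2π·0.113·1390) = 0.001013 m·K/W
  R'_aluminium = ln(0.121/0.113)/(2πk) = 0.06840/(2π·224) = 4.860×10^-5 m·K/W
  R'_fibreglass batt = ln(0.257/0.121)/(2πk) = 0.7533/(2π·0.0392) = 3.058 m·K/W
  R'_polyurethane foam = ln(0.407/0.257)/(2πk) = 0.4597/(2π·0.0239) = 3.061 m·K/W
  R'_conv,out = 1/(2πr h) = 1/(2π·0.407·6.29) = 0.06217 m·K/W
ΣR = 0.001013 + 4.860×10^-5 + 3.058 + 3.061 + 0.06217 = 6.182 m·K/W
Q' = ΔT/ΣR = (385 K − 284.4 K)/6.182 = 16.27 W/m
From the inner boundary to the fibreglass batt/polyurethane foam interface, ΣR_partial = 3.059 m·K/W.
T_interface = T_in − Q'·ΣR_partial = 385 K − (16.27)(3.059) = 335.2 K

T = 335.2 K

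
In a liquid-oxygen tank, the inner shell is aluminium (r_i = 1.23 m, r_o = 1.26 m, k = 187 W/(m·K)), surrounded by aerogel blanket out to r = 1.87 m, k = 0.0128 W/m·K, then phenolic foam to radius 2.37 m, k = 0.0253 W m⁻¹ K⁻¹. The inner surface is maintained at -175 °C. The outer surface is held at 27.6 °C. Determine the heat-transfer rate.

Treat each layer as a resistance in series:
  R_aluminium = (1/1.23 − 1/1.26)/(4πk) = 0.01936/(4π·187) = 8.237×10^-6 K/W
  R_aerogel blanket = (1/1.26 − 1/1.87)/(4πk) = 0.2589/(4π·0.0128) = 1.610 K/W
  R_phenolic foam = (1/1.87 − 1/2.37)/(4πk) = 0.1128/(4π·0.0253) = 0.3549 K/W
ΣR = 8.237×10^-6 + 1.610 + 0.3549 = 1.965 K/W
Q = ΔT/ΣR = (-175 °C − 27.6 °C)/1.965 = -103 W
(Negative Q ⇒ heat flows inward; heat gain = 103 W.)

Q = 103 W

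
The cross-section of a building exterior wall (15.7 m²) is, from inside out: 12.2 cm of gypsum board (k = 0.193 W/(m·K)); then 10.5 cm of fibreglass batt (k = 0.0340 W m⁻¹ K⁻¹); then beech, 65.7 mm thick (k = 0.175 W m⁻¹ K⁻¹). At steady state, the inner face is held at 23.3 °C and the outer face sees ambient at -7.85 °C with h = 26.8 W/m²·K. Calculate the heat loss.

Q = 118 W

Treat each layer as a resistance in series:
  R_gypsum board = L/(kA) = 0.122/(0.193·15.7) = 0.04026 K/W
  R_fibreglass batt = L/(kA) = 0.105/(0.0340·15.7) = 0.1967 K/W
  R_beech = L/(kA) = 0.0657/(0.175·15.7) = 0.02391 K/W
  R_conv,out = 1/(hA) = 1/(26.8·15.7) = 0.002377 K/W
ΣR = 0.04026 + 0.1967 + 0.02391 + 0.002377 = 0.2632 K/W
Q = ΔT/ΣR = (23.3 °C − -7.85 °C)/0.2632 = 118 W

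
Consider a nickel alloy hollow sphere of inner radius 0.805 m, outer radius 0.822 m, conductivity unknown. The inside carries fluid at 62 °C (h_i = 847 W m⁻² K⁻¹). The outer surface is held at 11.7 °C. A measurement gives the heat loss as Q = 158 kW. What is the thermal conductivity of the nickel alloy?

k = 11.8 W/m·K

ΣR = ΔT/Q = |62 − 11.7|/1.58×10^5 = 3.184×10^-4 K/W
Known resistances:
  R_conv,in = 1/(4πr²h) = 1/(4π·0.805²·847) = 1.450×10^-4 K/W
R_nickel alloy = ΣR − ΣR_known = 3.184×10^-4 − 1.450×10^-4 = 1.734×10^-4 K/W
(1/r₁−1/r₂)/(4πk) = 1.734×10^-4 ⇒ k = 0.02569/(4π·1.734×10^-4) = 11.8 W/m·K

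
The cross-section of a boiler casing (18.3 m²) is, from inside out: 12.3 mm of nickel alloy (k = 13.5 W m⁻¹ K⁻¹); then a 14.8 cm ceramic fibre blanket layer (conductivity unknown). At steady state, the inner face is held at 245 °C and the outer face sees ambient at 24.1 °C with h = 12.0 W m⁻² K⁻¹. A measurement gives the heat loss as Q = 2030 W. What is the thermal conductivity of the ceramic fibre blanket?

ΣR = ΔT/Q = |245 − 24.1|/2030 = 0.1088 K/W
Known resistances:
  R_nickel alloy = L/(kA) = 0.0123/(13.5·18.3) = 4.979×10^-5 K/W
  R_conv,out = 1/(hA) = 1/(12.0·18.3) = 0.004554 K/W
R_ceramic fibre blanket = ΣR − ΣR_known = 0.1088 − 0.004604 = 0.1042 K/W
L/(kA) = 0.1042 ⇒ k = 0.148/(0.1042·18.3) = 0.0776 W/m·K

k = 0.0776 W/m·K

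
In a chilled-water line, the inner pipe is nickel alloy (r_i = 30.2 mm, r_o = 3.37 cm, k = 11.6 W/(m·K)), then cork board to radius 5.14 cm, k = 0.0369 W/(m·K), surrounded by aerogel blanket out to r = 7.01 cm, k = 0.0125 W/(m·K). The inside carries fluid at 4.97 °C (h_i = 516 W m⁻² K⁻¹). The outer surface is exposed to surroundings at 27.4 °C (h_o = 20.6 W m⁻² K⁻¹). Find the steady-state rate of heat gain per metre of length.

Resistance network (inner→outer):
  R'_conv,in = 1/(2πr h) = 1/(2π·0.0302·516) = 0.01021 m·K/W
  R'_nickel alloy = ln(0.0337/0.0302)/(2πk) = 0.1097/(2π·11.6) = 0.001505 m·K/W
  R'_cork board = ln(0.0514/0.0337)/(2πk) = 0.4221/(2π·0.0369) = 1.821 m·K/W
  R'_aerogel blanket = ln(0.0701/0.0514)/(2πk) = 0.3103/(2π·0.0125) = 3.951 m·K/W
  R'_conv,out = 1/(2πr h) = 1/(2π·0.0701·20.6) = 0.1102 m·K/W
ΣR = 0.01021 + 0.001505 + 1.821 + 3.951 + 0.1102 = 5.894 m·K/W
Q' = ΔT/ΣR = (4.97 °C − 27.4 °C)/5.894 = -3.81 W/m
(Negative Q' ⇒ heat flows inward; heat gain = 3.81 W/m.)

Q' = 3.81 W/m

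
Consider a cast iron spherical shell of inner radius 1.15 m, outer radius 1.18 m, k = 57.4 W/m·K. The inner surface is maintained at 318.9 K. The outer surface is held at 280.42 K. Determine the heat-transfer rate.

Q = 1.26×10^6 W

Q = 4πk·ΔT/(1/r₁ − 1/r₂) = 4π × 57.4 × 38.48 / (1/1.15 − 1/1.18) = 1.26×10^6 W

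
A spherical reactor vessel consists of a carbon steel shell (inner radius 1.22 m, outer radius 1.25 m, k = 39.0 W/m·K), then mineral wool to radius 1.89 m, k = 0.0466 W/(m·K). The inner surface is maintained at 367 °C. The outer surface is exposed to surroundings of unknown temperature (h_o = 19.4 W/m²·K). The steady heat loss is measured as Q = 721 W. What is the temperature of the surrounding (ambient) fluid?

Sum the resistances:
  R_carbon steel = (1/1.22 − 1/1.25)/(4πk) = 0.01967/(4π·39.0) = 4.014×10^-5 K/W
  R_mineral wool = (1/1.25 − 1/1.89)/(4πk) = 0.2709/(4π·0.0466) = 0.4626 K/W
  R_conv,out = 1/(4πr²h) = 1/(4π·1.89²·19.4) = 0.001148 K/W
ΣR = 0.4638 K/W
ΔT = Q·ΣR = 721 × 0.4638 = 334.4 K
Heat flows outward, so T_out = T_in − ΔT = 367 − 334.4 = 32.6 °C

T_out = 32.6 °C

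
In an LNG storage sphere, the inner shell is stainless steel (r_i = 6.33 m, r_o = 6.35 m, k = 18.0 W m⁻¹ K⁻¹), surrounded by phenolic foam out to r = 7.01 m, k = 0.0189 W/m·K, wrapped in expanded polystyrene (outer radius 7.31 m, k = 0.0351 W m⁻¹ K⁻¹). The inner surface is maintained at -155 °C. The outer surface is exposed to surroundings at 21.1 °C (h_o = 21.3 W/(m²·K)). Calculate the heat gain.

Treat each layer as a resistance in series:
  R_stainless steel = (1/6.33 − 1/6.35)/(4πk) = 4.976×10^-4/(4π·18.0) = 2.200×10^-6 K/W
  R_phenolic foam = (1/6.35 − 1/7.01)/(4πk) = 0.01483/(4π·0.0189) = 0.06243 K/W
  R_expanded polystyrene = (1/7.01 − 1/7.31)/(4πk) = 0.005854/(4π·0.0351) = 0.01327 K/W
  R_conv,out = 1/(4πr²h) = 1/(4π·7.31²·21.3) = 6.992×10^-5 K/W
ΣR = 2.200×10^-6 + 0.06243 + 0.01327 + 6.992×10^-5 = 0.07577 K/W
Q = ΔT/ΣR = (-155 °C − 21.1 °C)/0.07577 = -2320 W
(Negative Q ⇒ heat flows inward; heat gain = 2320 W.)

Q = 2.32 kW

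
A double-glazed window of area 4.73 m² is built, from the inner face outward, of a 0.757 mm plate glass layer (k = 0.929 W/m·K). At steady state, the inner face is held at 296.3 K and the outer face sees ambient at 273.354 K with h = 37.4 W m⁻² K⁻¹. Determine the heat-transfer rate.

Treat each layer as a resistance in series:
  R_plate glass = L/(kA) = 7.57×10^-4/(0.929·4.73) = 1.723×10^-4 K/W
  R_conv,out = 1/(hA) = 1/(37.4·4.73) = 0.005653 K/W
ΣR = 1.723×10^-4 + 0.005653 = 0.005825 K/W
Q = ΔT/ΣR = (296.3 K − 273.354 K)/0.005825 = 3940 W

Q = 3.94 kW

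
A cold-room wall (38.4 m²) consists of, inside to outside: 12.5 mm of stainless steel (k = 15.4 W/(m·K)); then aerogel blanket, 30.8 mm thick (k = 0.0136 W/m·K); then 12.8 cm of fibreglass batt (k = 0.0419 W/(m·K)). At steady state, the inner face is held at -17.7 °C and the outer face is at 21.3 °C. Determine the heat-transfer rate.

Q = 281 W

Series thermal resistances, inner to outer:
  R_stainless steel = L/(kA) = 0.0125/(15.4·38.4) = 2.114×10^-5 K/W
  R_aerogel blanket = L/(kA) = 0.0308/(0.0136·38.4) = 0.05898 K/W
  R_fibreglass batt = L/(kA) = 0.128/(0.0419·38.4) = 0.07955 K/W
ΣR = 2.114×10^-5 + 0.05898 + 0.07955 = 0.1386 K/W
Q = ΔT/ΣR = (-17.7 °C − 21.3 °C)/0.1386 = -281 W
(Negative Q ⇒ heat flows inward; heat gain = 281 W.)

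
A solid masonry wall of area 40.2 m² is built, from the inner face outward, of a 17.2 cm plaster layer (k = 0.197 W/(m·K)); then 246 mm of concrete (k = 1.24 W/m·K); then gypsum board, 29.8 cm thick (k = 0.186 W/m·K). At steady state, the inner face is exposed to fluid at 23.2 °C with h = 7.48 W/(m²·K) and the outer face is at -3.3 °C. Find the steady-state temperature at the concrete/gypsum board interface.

Series thermal resistances, inner to outer:
  R_conv,in = 1/(hA) = 1/(7.48·40.2) = 0.003326 K/W
  R_plaster = L/(kA) = 0.172/(0.197·40.2) = 0.02172 K/W
  R_concrete = L/(kA) = 0.246/(1.24·40.2) = 0.004935 K/W
  R_gypsum board = L/(kA) = 0.298/(0.186·40.2) = 0.03985 K/W
ΣR = 0.003326 + 0.02172 + 0.004935 + 0.03985 = 0.06983 K/W
Q = ΔT/ΣR = (23.2 °C − -3.3 °C)/0.06983 = 379.5 W
From the inner boundary to the concrete/gypsum board interface, ΣR_partial = 0.02998 K/W.
T_interface = T_in − Q·ΣR_partial = 23.2 °C − (379.5)(0.02998) = 11.8 °C

T = 11.8 °C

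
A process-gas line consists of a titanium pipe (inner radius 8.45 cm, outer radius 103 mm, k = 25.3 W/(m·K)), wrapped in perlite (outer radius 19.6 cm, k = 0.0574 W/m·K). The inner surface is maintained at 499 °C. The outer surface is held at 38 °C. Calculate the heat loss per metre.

Series thermal resistances, inner to outer:
  R'_titanium = ln(0.103/0.0845)/(2πk) = 0.1980/(2π·25.3) = 0.001245 m·K/W
  R'_perlite = ln(0.196/0.103)/(2πk) = 0.6434/(2π·0.0574) = 1.784 m·K/W
ΣR = 0.001245 + 1.784 = 1.785 m·K/W
Q' = ΔT/ΣR = (499 °C − 38 °C)/1.785 = 258 W/m

Q' = 258 W/m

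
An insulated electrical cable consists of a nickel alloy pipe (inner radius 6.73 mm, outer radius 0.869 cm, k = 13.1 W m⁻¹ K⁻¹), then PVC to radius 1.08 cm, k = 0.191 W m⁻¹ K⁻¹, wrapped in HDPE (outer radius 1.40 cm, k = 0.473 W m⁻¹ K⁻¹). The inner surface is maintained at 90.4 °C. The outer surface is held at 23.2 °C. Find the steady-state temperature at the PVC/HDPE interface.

Treat each layer as a resistance in series:
  R'_nickel alloy = ln(0.00869/0.00673)/(2πk) = 0.2556/(2π·13.1) = 0.003105 m·K/W
  R'_PVC = ln(0.0108/0.00869)/(2πk) = 0.2174/(2π·0.191) = 0.1811 m·K/W
  R'_HDPE = ln(0.0140/0.0108)/(2πk) = 0.2595/(2π·0.473) = 0.08732 m·K/W
ΣR = 0.003105 + 0.1811 + 0.08732 = 0.2715 m·K/W
Q' = ΔT/ΣR = (90.4 °C − 23.2 °C)/0.2715 = 247.5 W/m
From the inner boundary to the PVC/HDPE interface, ΣR_partial = 0.1842 m·K/W.
T_interface = T_in − Q'·ΣR_partial = 90.4 °C − (247.5)(0.1842) = 44.8 °C

T = 44.8 °C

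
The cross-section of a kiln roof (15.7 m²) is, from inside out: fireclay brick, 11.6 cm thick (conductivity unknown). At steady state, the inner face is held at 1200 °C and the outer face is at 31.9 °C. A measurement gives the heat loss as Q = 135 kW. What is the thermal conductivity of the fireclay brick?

ΣR = ΔT/Q = |1200 − 31.9|/1.35×10^5 = 0.008653 K/W
L/(kA) = 0.008653 ⇒ k = 0.116/(0.008653·15.7) = 0.854 W/m·K

k = 0.854 W/m·K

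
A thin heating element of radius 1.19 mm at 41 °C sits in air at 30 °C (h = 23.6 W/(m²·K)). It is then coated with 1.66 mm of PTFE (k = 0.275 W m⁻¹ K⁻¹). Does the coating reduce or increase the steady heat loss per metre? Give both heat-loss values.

Critical radius for a cylinder: r_cr = k/h = 0.0117 m = 1.17 cm.
Outer radius after coating: r₂ = 0.00119 + 0.00166 = 0.00285 m.
Since r₁ < r_cr and r₂ ≤ r_cr, the coating moves toward the maximum at r_cr — heat loss rises.
Bare: R = 1/(2πr₁h) = 5.667 m·K/W; Q = 11/5.667 = 1.94 W/m.
Coated: R = R_cond + R_conv = 2.872 m·K/W; Q = 11/2.872 = 3.83 W/m.

increases: 1.94 → 3.83 W/m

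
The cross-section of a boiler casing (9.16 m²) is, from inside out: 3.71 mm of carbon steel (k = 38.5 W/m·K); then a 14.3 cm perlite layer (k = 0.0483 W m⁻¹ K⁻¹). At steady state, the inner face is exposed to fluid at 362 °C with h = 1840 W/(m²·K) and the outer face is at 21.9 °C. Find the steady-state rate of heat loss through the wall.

Treat each layer as a resistance in series:
  R_conv,in = 1/(hA) = 1/(1840·9.16) = 5.933×10^-5 K/W
  R_carbon steel = L/(kA) = 0.00371/(38.5·9.16) = 1.052×10^-5 K/W
  R_perlite = L/(kA) = 0.143/(0.0483·9.16) = 0.3232 K/W
ΣR = 5.933×10^-5 + 1.052×10^-5 + 0.3232 = 0.3233 K/W
Q = ΔT/ΣR = (362 °C − 21.9 °C)/0.3233 = 1050 W

Q = 1050 W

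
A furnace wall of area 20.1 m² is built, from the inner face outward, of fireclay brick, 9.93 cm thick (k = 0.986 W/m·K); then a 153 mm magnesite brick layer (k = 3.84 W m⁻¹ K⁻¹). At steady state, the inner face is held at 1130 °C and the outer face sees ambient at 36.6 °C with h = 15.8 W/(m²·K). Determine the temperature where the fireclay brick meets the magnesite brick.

T = 590 °C

Resistance network (inner→outer):
  R_fireclay brick = L/(kA) = 0.0993/(0.986·20.1) = 0.005010 K/W
  R_magnesite brick = L/(kA) = 0.153/(3.84·20.1) = 0.001982 K/W
  R_conv,out = 1/(hA) = 1/(15.8·20.1) = 0.003149 K/W
ΣR = 0.005010 + 0.001982 + 0.003149 = 0.01014 K/W
Q = ΔT/ΣR = (1130 °C − 36.6 °C)/0.01014 = 1.078×10^5 W
From the inner boundary to the fireclay brick/magnesite brick interface, ΣR_partial = 0.005010 K/W.
T_interface = T_in − Q·ΣR_partial = 1130 °C − (1.078×10^5)(0.005010) = 590 °C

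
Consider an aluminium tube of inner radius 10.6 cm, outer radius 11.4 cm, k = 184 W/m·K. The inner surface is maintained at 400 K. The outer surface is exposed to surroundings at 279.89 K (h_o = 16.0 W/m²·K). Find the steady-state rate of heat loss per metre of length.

Q' = 1380 W/m

Treat each layer as a resistance in series:
  R'_aluminium = ln(0.114/0.106)/(2πk) = 0.07276/(2π·184) = 6.293×10^-5 m·K/W
  R'_conv,out = 1/(2πr h) = 1/(2π·0.114·16.0) = 0.08726 m·K/W
ΣR = 6.293×10^-5 + 0.08726 = 0.08732 m·K/W
Q' = ΔT/ΣR = (400 K − 279.89 K)/0.08732 = 1380 W/m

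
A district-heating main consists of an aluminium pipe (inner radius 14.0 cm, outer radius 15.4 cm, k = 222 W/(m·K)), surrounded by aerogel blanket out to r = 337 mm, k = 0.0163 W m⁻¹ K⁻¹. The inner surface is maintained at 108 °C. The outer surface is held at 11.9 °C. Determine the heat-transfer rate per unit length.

Q' = 12.6 W/m

Treat each layer as a resistance in series:
  R'_aluminium = ln(0.154/0.140)/(2πk) = 0.09531/(2π·222) = 6.833×10^-5 m·K/W
  R'_aerogel blanket = ln(0.337/0.154)/(2πk) = 0.7831/(2π·0.0163) = 7.647 m·K/W
ΣR = 6.833×10^-5 + 7.647 = 7.647 m·K/W
Q' = ΔT/ΣR = (108 °C − 11.9 °C)/7.647 = 12.6 W/m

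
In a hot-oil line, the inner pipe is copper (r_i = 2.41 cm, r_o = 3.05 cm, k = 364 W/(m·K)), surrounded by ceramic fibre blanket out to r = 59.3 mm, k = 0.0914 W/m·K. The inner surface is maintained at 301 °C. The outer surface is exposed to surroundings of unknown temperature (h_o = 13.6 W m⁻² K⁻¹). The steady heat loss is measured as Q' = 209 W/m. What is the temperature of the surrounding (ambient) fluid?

Sum the resistances:
  R'_copper = ln(0.0305/0.0241)/(2πk) = 0.2355/(2π·364) = 1.030×10^-4 m·K/W
  R'_ceramic fibre blanket = ln(0.0593/0.0305)/(2πk) = 0.6649/(2π·0.0914) = 1.158 m·K/W
  R'_conv,out = 1/(2πr h) = 1/(2π·0.0593·13.6) = 0.1973 m·K/W
ΣR = 1.355 m·K/W
ΔT = Q'·ΣR = 209 × 1.355 = 283.2 K
Heat flows outward, so T_out = T_in − ΔT = 301 − 283.2 = 17.8 °C

T_out = 17.8 °C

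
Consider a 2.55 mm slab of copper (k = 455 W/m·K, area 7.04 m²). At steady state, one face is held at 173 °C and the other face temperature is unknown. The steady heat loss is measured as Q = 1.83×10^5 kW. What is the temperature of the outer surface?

Sum the resistances:
  R_copper = L/(kA) = 0.00255/(455·7.04) = 7.961×10^-7 K/W
ΣR = 7.961×10^-7 K/W
ΔT = Q·ΣR = 1.83×10^8 × 7.961×10^-7 = 145.7 K
Heat flows outward, so T_out = T_in − ΔT = 173 − 145.7 = 27.3 °C

T_out = 27.3 °C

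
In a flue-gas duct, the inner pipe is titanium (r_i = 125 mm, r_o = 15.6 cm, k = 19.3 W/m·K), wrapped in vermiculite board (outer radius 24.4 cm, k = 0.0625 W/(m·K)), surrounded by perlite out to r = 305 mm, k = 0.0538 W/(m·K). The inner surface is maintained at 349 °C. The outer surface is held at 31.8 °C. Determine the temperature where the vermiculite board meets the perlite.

T = 148 °C

Treat each layer as a resistance in series:
  R'_titanium = ln(0.156/0.125)/(2πk) = 0.2215/(2π·19.3) = 0.001827 m·K/W
  R'_vermiculite board = ln(0.244/0.156)/(2πk) = 0.4473/(2π·0.0625) = 1.139 m·K/W
  R'_perlite = ln(0.305/0.244)/(2πk) = 0.2231/(2π·0.0538) = 0.6601 m·K/W
ΣR = 0.001827 + 1.139 + 0.6601 = 1.801 m·K/W
Q' = ΔT/ΣR = (349 °C − 31.8 °C)/1.801 = 176.1 W/m
From the inner boundary to the vermiculite board/perlite interface, ΣR_partial = 1.141 m·K/W.
T_interface = T_in − Q'·ΣR_partial = 349 °C − (176.1)(1.141) = 148 °C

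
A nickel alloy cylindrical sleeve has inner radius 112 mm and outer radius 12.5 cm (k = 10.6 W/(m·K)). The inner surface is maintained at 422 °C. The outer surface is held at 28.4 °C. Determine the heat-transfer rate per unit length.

Q' = 2πk·ΔT/ln(r₂/r₁) = 2π × 10.6 × 393.6 / ln(0.125/0.112) = 2.39×10^5 W/m

Q' = 239 kW/m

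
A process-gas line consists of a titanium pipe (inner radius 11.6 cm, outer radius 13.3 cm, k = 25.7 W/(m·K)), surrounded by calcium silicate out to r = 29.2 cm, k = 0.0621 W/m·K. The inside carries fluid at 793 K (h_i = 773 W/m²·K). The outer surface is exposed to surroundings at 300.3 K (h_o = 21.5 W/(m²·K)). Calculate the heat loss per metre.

Q' = 241 W/m

Treat each layer as a resistance in series:
  R'_conv,in = 1/(2πr h) = 1/(2π·0.116·773) = 0.001775 m·K/W
  R'_titanium = ln(0.133/0.116)/(2πk) = 0.1368/(2π·25.7) = 8.469×10^-4 m·K/W
  R'_calcium silicate = ln(0.292/0.133)/(2πk) = 0.7864/(2π·0.0621) = 2.015 m·K/W
  R'_conv,out = 1/(2πr h) = 1/(2π·0.292·21.5) = 0.02535 m·K/W
ΣR = 0.001775 + 8.469×10^-4 + 2.015 + 0.02535 = 2.043 m·K/W
Q' = ΔT/ΣR = (793 K − 300.3 K)/2.043 = 241 W/m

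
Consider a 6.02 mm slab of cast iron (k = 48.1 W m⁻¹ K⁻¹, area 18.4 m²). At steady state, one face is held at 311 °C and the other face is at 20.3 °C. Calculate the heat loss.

Q = 42700 kW

Q = kA·ΔT/L = 48.1 × 18.4 × |311 °C − 20.3 °C| / 0.00602 = 4.27×10^7 W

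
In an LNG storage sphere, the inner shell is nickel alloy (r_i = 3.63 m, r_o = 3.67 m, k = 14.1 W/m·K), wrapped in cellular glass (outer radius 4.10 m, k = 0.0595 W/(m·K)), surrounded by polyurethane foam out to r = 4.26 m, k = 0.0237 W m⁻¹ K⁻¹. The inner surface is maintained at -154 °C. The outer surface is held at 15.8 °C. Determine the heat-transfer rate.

Series thermal resistances, inner to outer:
  R_nickel alloy = (1/3.63 − 1/3.67)/(4πk) = 0.003003/(4π·14.1) = 1.695×10^-5 K/W
  R_cellular glass = (1/3.67 − 1/4.10)/(4πk) = 0.02858/(4π·0.0595) = 0.03822 K/W
  R_polyurethane foam = (1/4.10 − 1/4.26)/(4πk) = 0.009161/(4π·0.0237) = 0.03076 K/W
ΣR = 1.695×10^-5 + 0.03822 + 0.03076 = 0.06900 K/W
Q = ΔT/ΣR = (-154 °C − 15.8 °C)/0.06900 = -2460 W
(Negative Q ⇒ heat flows inward; heat gain = 2460 W.)

Q = 2.46 kW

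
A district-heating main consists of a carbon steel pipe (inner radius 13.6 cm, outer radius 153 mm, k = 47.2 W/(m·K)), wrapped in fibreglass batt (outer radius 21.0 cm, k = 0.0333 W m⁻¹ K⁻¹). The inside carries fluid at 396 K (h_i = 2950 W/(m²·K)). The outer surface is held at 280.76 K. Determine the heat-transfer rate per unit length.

Series thermal resistances, inner to outer:
  R'_conv,in = 1/(2πr h) = 1/(2π·0.136·2950) = 3.967×10^-4 m·K/W
  R'_carbon steel = ln(0.153/0.136)/(2πk) = 0.1178/(2π·47.2) = 3.972×10^-4 m·K/W
  R'_fibreglass batt = ln(0.210/0.153)/(2πk) = 0.3167/(2π·0.0333) = 1.513 m·K/W
ΣR = 3.967×10^-4 + 3.972×10^-4 + 1.513 = 1.514 m·K/W
Q' = ΔT/ΣR = (396 K − 280.76 K)/1.514 = 76.1 W/m

Q' = 76.1 W/m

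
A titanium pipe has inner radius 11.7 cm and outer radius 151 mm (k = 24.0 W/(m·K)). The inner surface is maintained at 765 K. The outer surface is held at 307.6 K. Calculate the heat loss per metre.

Q' = 270 kW/m

Q' = 2πk·ΔT/ln(r₂/r₁) = 2π × 24.0 × 457.4 / ln(0.151/0.117) = 2.70×10^5 W/m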